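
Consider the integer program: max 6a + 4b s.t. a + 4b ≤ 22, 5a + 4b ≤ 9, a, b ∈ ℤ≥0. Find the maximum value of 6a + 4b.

10

The continuous relaxation peaks at (1.8, 0) with value 10.80; rounding to a feasible lattice point costs some objective.
(a,b)=(1,1): 1·1+4·1=5≤22, 5·1+4·1=9≤9, objective 10.
(a,b)=(0,2): 1·0+4·2=8≤22, 5·0+4·2=8≤9, objective 8.
The best lattice point is (1,1), giving 10.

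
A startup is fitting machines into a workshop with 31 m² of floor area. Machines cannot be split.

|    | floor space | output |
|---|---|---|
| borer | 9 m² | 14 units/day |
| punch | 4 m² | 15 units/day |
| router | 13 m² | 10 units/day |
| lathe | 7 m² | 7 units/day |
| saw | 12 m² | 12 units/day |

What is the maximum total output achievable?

This is a 0-1 knapsack instance.
Allowing fractional choices, the relaxed optimum would be about 47.0, but machines are indivisible.
borer + punch + router: floor space 9 + 4 + 13 = 26 ≤ 31, output 14 + 15 + 10 = 39.
borer + punch + saw: floor space 9 + 4 + 12 = 25 ≤ 31, output 14 + 15 + 12 = 41.
Best is borer, punch, and saw with total output 41.

41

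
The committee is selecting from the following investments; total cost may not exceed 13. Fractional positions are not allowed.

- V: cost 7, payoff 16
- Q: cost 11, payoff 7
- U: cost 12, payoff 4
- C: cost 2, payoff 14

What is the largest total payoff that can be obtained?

30

Allowing fractional choices, the relaxed optimum would be about 32.5, but investments are indivisible.
V + C: cost 7 + 2 = 9 ≤ 13, payoff 16 + 14 = 30.
Q + C: cost 11 + 2 = 13 ≤ 13, payoff 7 + 14 = 21.
Best is V and C with total payoff 30.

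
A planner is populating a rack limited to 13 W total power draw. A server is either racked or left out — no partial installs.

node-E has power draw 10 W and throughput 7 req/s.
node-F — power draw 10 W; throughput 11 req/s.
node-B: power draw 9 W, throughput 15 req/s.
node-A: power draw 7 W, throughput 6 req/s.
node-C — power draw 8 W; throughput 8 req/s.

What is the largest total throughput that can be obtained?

15

This is an integer program with binary decision variables.
node-C: power draw 8 ≤ 13, throughput 8.
node-B: power draw 9 ≤ 13, throughput 15.
node-F: power draw 10 ≤ 13, throughput 11.
Best is node-B with total throughput 15.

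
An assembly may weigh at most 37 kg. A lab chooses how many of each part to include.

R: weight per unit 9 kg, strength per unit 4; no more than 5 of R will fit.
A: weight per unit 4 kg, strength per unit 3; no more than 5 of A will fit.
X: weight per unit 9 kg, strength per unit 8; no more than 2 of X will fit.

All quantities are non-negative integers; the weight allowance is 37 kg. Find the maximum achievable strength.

28

Take 4×A and 2×X: weight 34 ≤ 37, strength 4·3 + 2·8 = 28.
X has the best ratio (8/9) and is taken to its limit of 2; remaining capacity is filled optimally with the others.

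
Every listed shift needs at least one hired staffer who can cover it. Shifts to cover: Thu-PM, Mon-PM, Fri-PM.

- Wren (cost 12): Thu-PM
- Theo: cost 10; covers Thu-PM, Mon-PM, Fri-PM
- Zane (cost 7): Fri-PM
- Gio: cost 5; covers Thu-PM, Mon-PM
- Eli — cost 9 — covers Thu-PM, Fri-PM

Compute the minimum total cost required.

This is a weighted set-cover instance.
Theo alone covers Thu-PM, Mon-PM, Fri-PM — every shift.
Total cost: 10.

10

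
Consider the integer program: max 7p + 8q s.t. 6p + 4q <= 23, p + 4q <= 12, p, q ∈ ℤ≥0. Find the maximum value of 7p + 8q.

30

Relaxing integrality, the LP optimum is 35.00 at (p,q) = (2.2, 2.45), which is not an integer point.
(p,q)=(2,2): 6·2+4·2=20≤23, 1·2+4·2=10≤12, objective 30.
(p,q)=(3,1): 6·3+4·1=22≤23, 1·3+4·1=7≤12, objective 29.
(p,q)=(1,2): 6·1+4·2=14≤23, 1·1+4·2=9≤12, objective 23.
(p,q)=(2,1): 6·2+4·1=16≤23, 1·2+4·1=6≤12, objective 22.
Maximum is 30 at (p,q)=(2,2).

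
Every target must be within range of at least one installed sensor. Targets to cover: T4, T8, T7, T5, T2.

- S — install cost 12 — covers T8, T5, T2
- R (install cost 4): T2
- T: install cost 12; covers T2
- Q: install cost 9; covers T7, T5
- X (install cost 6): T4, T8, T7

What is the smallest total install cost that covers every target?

Choose S and X: together they cover T4, T8, T7, T5, T2 — every target.
Total install cost: 12 + 6 = 18.

18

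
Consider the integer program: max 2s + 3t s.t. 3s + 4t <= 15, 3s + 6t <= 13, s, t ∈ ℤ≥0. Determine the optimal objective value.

Relaxing integrality, the LP optimum is 8.67 at (s,t) = (4.33, 0), which is not an integer point.
(s,t)=(4,0): 3·4+4·0=12≤15, 3·4+6·0=12≤13, objective 8.
(s,t)=(3,0): 3·3+4·0=9≤15, 3·3+6·0=9≤13, objective 6.
Maximum is 8 at (s,t)=(4,0).

8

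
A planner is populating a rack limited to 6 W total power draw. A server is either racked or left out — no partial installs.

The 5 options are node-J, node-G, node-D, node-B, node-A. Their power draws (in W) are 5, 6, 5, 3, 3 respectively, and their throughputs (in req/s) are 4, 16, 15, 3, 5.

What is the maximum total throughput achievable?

This is an integer program with binary decision variables.
node-D: power draw 5 ≤ 6, throughput 15.
node-B + node-A: power draw 3 + 3 = 6 ≤ 6, throughput 3 + 5 = 8.
node-G: power draw 6 ≤ 6, throughput 16.
Best is node-G with total throughput 16.

16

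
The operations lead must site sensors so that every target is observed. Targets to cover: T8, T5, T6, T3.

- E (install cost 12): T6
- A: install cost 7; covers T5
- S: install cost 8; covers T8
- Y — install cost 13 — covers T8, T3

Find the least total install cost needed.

32

Choose E, A, and Y: together they cover T8, T5, T6, T3 — every target.
Total install cost: 12 + 7 + 13 = 32.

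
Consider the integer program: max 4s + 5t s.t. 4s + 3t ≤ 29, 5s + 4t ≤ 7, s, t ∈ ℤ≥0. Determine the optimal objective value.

(s,t)=(0,1) is feasible, giving 5.
(s,t)=(1,0) is feasible, giving 4.
No feasible integer point exceeds 5.

5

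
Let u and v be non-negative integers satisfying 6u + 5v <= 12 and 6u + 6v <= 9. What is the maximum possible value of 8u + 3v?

Relaxing integrality, the LP optimum is 12.00 at (u,v) = (1.5, 0), which is not an integer point.
(u,v)=(1,0): 6·1+5·0=6≤12, 6·1+6·0=6≤9, objective 8.
(u,v)=(0,1): 6·0+5·1=5≤12, 6·0+6·1=6≤9, objective 3.
(u,v)=(0,0): 6·0+5·0=0≤12, 6·0+6·0=0≤9, objective 0.
No feasible integer point exceeds 8.

8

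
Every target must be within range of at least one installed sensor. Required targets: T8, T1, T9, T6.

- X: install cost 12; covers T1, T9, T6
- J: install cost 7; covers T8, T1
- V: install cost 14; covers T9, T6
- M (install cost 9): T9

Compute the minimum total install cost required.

19

Choose X and J: together they cover T8, T1, T9, T6 — every target.
Total install cost: 12 + 7 = 19.
No cover costs less than 19.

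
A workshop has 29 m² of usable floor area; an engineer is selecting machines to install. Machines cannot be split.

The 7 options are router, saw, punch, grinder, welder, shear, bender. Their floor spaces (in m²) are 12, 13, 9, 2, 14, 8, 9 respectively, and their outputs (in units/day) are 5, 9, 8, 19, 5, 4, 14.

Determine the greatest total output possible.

45

This is an integer program with binary decision variables.
punch + grinder + shear + bender: floor space 9 + 2 + 8 + 9 = 28 ≤ 29, output 8 + 19 + 4 + 14 = 45.
saw + grinder + bender: floor space 13 + 2 + 9 = 24 ≤ 29, output 9 + 19 + 14 = 42.
Best is punch, grinder, shear, and bender with total output 45.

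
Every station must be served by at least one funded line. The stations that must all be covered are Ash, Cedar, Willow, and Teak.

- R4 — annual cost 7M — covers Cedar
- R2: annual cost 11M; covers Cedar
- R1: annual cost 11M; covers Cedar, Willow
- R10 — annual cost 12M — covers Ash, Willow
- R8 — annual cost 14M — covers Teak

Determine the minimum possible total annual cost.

33

This is a weighted set-cover instance.
Choose R4, R10, and R8: together they cover Ash, Cedar, Willow, Teak — every station.
Total annual cost: 7 + 12 + 14 = 33.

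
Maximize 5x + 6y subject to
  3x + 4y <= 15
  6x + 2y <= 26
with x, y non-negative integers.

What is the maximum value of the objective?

(x,y)=(1,3) is feasible, giving 23.
(x,y)=(2,2) is feasible, giving 22.
Maximum is 23 at (x,y)=(1,3).

23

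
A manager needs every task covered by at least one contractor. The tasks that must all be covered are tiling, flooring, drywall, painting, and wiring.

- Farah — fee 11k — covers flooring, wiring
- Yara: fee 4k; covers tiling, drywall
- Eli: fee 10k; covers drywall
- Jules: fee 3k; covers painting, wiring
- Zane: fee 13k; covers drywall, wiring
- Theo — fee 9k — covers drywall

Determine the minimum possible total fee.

This is an integer covering problem.
Choose Farah, Yara, and Jules: together they cover tiling, flooring, drywall, painting, wiring — every task.
Total fee: 11 + 4 + 3 = 18.
No cover costs less than 18.

18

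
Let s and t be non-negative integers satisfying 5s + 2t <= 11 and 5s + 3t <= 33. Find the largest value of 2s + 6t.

30

The continuous relaxation peaks at (0, 5.5) with value 33.00; rounding to a feasible lattice point costs some objective.
(s,t)=(0,5): 5·0+2·5=10≤11, 5·0+3·5=15≤33, objective 30.
(s,t)=(0,4): 5·0+2·4=8≤11, 5·0+3·4=12≤33, objective 24.
Maximum is 30 at (s,t)=(0,5).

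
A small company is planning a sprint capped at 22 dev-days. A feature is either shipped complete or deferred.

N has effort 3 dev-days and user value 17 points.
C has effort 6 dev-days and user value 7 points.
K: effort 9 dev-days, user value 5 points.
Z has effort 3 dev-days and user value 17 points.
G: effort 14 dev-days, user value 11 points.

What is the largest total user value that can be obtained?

46

Allowing fractional choices, the relaxed optimum would be about 48.9, but features are indivisible.
N + Z + G: effort 3 + 3 + 14 = 20 ≤ 22, user value 17 + 17 + 11 = 45.
N + C + K + Z: effort 3 + 6 + 9 + 3 = 21 ≤ 22, user value 17 + 7 + 5 + 17 = 46.
Best is N, C, K, and Z with total user value 46.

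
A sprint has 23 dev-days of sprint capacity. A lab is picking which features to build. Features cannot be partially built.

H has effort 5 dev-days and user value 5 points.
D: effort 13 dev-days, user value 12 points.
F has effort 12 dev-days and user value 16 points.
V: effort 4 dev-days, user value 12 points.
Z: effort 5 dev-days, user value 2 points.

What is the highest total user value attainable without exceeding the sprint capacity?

33

Take H, F, and V: effort 5 + 12 + 4 = 21 ≤ 23, user value 5 + 16 + 12 = 33.
No other feasible combination does better.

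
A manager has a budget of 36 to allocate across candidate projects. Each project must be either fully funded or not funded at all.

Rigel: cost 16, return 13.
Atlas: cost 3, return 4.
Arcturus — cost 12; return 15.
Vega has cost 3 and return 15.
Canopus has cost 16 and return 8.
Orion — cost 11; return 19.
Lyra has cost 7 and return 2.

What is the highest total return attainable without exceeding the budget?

55

Treat it as a binary knapsack problem.
Take Atlas, Arcturus, Vega, Orion, and Lyra: cost 3 + 12 + 3 + 11 + 7 = 36 ≤ 36, return 4 + 15 + 15 + 19 + 2 = 55.
No other feasible combination does better.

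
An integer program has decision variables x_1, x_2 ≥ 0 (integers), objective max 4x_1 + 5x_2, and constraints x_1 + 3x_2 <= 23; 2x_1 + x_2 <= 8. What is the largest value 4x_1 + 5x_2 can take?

(x_1,x_2)=(0,7): 1·0+3·7=21≤23, 2·0+1·7=7≤8, objective 35.
(x_1,x_2)=(1,6): 1·1+3·6=19≤23, 2·1+1·6=8≤8, objective 34.
(x_1,x_2)=(0,6): 1·0+3·6=18≤23, 2·0+1·6=6≤8, objective 30.
No feasible integer point exceeds 35.

35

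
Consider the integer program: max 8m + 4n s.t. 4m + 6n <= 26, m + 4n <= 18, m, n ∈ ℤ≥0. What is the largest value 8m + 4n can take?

Relaxing integrality, the LP optimum is 52.00 at (m,n) = (6.5, 0), which is not an integer point.
(m,n)=(6,0): 4·6+6·0=24≤26, 1·6+4·0=6≤18, objective 48.
(m,n)=(5,1): 4·5+6·1=26≤26, 1·5+4·1=9≤18, objective 44.
(m,n)=(5,0): 4·5+6·0=20≤26, 1·5+4·0=5≤18, objective 40.
No feasible integer point exceeds 48.

48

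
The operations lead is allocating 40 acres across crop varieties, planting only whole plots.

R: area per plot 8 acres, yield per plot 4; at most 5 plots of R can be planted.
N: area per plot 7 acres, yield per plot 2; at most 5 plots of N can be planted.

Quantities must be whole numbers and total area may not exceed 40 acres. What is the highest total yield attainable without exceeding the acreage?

5×R: area 40 ≤ 40, yield 5·4 = 20.
4×R and 1×N: area 39 ≤ 40, yield 4·4 + 1·2 = 18.
Best is 20.

20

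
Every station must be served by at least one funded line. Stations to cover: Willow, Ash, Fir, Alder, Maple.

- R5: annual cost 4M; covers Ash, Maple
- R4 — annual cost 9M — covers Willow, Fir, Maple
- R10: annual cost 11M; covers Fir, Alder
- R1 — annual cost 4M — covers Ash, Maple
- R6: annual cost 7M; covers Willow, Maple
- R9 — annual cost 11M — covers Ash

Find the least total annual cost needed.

This is a weighted set-cover instance.
The greedy cost-per-new-station heuristic would pick R5, R4, and R10 for 24, but a cheaper cover exists.
Choose R5, R10, and R6: together they cover Willow, Ash, Fir, Alder, Maple — every station.
Total annual cost: 4 + 11 + 7 = 22.
No cover costs less than 22.

22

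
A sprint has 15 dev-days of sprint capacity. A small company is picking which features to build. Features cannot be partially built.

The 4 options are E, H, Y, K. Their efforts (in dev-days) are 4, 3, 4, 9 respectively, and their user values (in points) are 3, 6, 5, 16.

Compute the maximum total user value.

This is a 0-1 knapsack instance.
Allowing fractional choices, the relaxed optimum would be about 25.8, but features are indivisible.
E + K: effort 4 + 9 = 13 ≤ 15, user value 3 + 16 = 19.
Y + K: effort 4 + 9 = 13 ≤ 15, user value 5 + 16 = 21.
H + K: effort 3 + 9 = 12 ≤ 15, user value 6 + 16 = 22.
Best is H and K with total user value 22.

22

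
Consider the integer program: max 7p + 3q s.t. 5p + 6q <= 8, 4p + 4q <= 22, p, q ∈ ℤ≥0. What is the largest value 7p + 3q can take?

7

(p,q)=(1,0): 5·1+6·0=5≤8, 4·1+4·0=4≤22, objective 7.
(p,q)=(0,1): 5·0+6·1=6≤8, 4·0+4·1=4≤22, objective 3.
(p,q)=(0,0): 5·0+6·0=0≤8, 4·0+4·0=0≤22, objective 0.
No feasible integer point exceeds 7.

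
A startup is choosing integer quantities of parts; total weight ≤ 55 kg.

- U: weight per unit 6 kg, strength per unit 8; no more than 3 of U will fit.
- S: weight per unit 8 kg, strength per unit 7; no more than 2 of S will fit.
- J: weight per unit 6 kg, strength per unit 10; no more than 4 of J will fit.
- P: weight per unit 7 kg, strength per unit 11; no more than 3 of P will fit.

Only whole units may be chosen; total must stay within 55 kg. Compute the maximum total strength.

1×S, 4×J, and 3×P: weight 53 ≤ 55, strength 1·7 + 4·10 + 3·11 = 80.
1×U, 4×J, and 3×P: weight 51 ≤ 55, strength 1·8 + 4·10 + 3·11 = 81.
Best is 81.

81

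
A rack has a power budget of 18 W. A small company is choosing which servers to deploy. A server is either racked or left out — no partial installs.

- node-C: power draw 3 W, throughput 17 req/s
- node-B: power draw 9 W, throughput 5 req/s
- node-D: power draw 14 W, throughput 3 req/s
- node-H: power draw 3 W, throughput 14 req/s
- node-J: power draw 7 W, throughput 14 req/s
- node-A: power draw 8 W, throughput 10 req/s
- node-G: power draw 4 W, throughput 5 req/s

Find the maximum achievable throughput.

50

Allowing fractional choices, the relaxed optimum would be about 51.2, but servers are indivisible.
node-C + node-H + node-J + node-G: power draw 3 + 3 + 7 + 4 = 17 ≤ 18, throughput 17 + 14 + 14 + 5 = 50.
node-C + node-H + node-A + node-G: power draw 3 + 3 + 8 + 4 = 18 ≤ 18, throughput 17 + 14 + 10 + 5 = 46.
node-C + node-H + node-J: power draw 3 + 3 + 7 = 13 ≤ 18, throughput 17 + 14 + 14 = 45.
Best is node-C, node-H, node-J, and node-G with total throughput 50.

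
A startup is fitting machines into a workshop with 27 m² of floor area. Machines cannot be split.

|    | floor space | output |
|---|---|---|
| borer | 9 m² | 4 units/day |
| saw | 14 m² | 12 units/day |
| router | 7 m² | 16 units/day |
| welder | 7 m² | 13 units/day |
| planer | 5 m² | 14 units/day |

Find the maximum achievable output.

Take router, welder, and planer: floor space 7 + 7 + 5 = 19 ≤ 27, output 16 + 13 + 14 = 43.
No other feasible combination does better.

43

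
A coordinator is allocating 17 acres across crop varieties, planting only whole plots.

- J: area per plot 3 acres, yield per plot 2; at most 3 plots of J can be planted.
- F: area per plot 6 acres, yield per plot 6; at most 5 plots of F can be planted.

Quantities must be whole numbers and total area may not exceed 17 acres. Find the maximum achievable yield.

14

This is a bounded integer knapsack.
1×J and 2×F: area 15 ≤ 17, yield 1·2 + 2·6 = 14.
2×F: area 12 ≤ 17, yield 2·6 = 12.
Best is 14.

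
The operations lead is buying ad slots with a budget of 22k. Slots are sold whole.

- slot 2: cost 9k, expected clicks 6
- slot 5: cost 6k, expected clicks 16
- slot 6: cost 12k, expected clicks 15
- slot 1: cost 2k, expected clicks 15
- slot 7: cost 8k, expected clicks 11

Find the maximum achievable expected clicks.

Allowing fractional choices, the relaxed optimum would be about 49.5, but ad slots are indivisible.
slot 5 + slot 6 + slot 1: cost 6 + 12 + 2 = 20 ≤ 22, expected clicks 16 + 15 + 15 = 46.
slot 5 + slot 1 + slot 7: cost 6 + 2 + 8 = 16 ≤ 22, expected clicks 16 + 15 + 11 = 42.
slot 6 + slot 1 + slot 7: cost 12 + 2 + 8 = 22 ≤ 22, expected clicks 15 + 15 + 11 = 41.
Best is slot 5, slot 6, and slot 1 with total expected clicks 46.

46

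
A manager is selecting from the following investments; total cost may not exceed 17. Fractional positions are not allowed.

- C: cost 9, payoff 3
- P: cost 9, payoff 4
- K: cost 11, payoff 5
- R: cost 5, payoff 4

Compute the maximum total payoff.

9

Allowing fractional choices, the relaxed optimum would be about 9.4, but investments are indivisible.
P + R: cost 9 + 5 = 14 ≤ 17, payoff 4 + 4 = 8.
K + R: cost 11 + 5 = 16 ≤ 17, payoff 5 + 4 = 9.
C + R: cost 9 + 5 = 14 ≤ 17, payoff 3 + 4 = 7.
Best is K and R with total payoff 9.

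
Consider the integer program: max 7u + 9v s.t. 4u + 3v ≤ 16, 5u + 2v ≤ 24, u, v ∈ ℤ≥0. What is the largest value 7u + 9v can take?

45

Relaxing integrality, the LP optimum is 48.00 at (u,v) = (0, 5.33), which is not an integer point.
(u,v)=(0,5): 4·0+3·5=15≤16, 5·0+2·5=10≤24, objective 45.
(u,v)=(1,4): 4·1+3·4=16≤16, 5·1+2·4=13≤24, objective 43.
(u,v)=(0,4): 4·0+3·4=12≤16, 5·0+2·4=8≤24, objective 36.
No feasible integer point exceeds 45.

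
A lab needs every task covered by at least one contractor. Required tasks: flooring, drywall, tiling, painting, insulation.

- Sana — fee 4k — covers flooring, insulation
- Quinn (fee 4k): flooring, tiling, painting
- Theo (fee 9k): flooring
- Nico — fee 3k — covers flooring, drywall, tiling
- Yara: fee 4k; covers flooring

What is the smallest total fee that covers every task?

Choose Sana, Quinn, and Nico: together they cover flooring, drywall, tiling, painting, insulation — every task.
Total fee: 4 + 4 + 3 = 11.
No cover costs less than 11.

11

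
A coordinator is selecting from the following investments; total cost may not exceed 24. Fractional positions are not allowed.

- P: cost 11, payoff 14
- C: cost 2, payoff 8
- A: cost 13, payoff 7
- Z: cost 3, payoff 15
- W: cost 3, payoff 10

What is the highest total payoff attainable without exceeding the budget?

Take P, C, Z, and W: cost 11 + 2 + 3 + 3 = 19 ≤ 24, payoff 14 + 8 + 15 + 10 = 47.
No other feasible combination does better.

47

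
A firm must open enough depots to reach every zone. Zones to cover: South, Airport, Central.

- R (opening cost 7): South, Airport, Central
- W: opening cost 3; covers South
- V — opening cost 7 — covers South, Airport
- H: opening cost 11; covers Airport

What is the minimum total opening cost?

R alone covers South, Airport, Central — every zone.
Total opening cost: 7.

7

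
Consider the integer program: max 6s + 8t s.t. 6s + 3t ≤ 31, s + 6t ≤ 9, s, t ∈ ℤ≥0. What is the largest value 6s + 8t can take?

(s,t)=(5,0): 6·5+3·0=30≤31, 1·5+6·0=5≤9, objective 30.
(s,t)=(3,1): 6·3+3·1=21≤31, 1·3+6·1=9≤9, objective 26.
(s,t)=(4,0): 6·4+3·0=24≤31, 1·4+6·0=4≤9, objective 24.
Maximum is 30 at (s,t)=(5,0).

30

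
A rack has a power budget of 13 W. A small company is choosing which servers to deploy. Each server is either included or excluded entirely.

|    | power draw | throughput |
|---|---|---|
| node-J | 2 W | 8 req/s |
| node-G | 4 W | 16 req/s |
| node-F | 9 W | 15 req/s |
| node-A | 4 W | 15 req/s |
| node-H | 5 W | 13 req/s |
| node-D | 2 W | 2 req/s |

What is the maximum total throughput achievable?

node-G + node-A + node-H: power draw 4 + 4 + 5 = 13 ≤ 13, throughput 16 + 15 + 13 = 44.
node-J + node-G + node-A + node-D: power draw 2 + 4 + 4 + 2 = 12 ≤ 13, throughput 8 + 16 + 15 + 2 = 41.
Best is node-G, node-A, and node-H with total throughput 44.

44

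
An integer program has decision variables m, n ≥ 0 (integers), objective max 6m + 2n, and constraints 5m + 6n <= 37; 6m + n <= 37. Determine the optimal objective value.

38

Relaxing integrality, the LP optimum is 38.19 at (m,n) = (5.97, 1.19), which is not an integer point.
(m,n)=(6,1): 5·6+6·1=36≤37, 6·6+1·1=37≤37, objective 38.
(m,n)=(6,0): 5·6+6·0=30≤37, 6·6+1·0=36≤37, objective 36.
Maximum is 38 at (m,n)=(6,1).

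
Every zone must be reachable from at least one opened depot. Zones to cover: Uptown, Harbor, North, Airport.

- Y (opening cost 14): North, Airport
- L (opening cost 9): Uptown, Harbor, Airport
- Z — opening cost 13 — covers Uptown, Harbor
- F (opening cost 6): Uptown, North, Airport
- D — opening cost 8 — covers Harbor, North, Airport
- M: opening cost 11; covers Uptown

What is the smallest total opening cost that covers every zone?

Choose F and D: together they cover Uptown, Harbor, North, Airport — every zone.
Total opening cost: 6 + 8 = 14.
No cover costs less than 14.

14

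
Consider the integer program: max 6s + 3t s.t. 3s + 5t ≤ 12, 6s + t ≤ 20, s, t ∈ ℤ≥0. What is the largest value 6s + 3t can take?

The continuous relaxation peaks at (3.26, 0.444) with value 20.89; rounding to a feasible lattice point costs some objective.
(s,t)=(3,0): 3·3+5·0=9≤12, 6·3+1·0=18≤20, objective 18.
(s,t)=(2,1): 3·2+5·1=11≤12, 6·2+1·1=13≤20, objective 15.
No feasible integer point exceeds 18.

18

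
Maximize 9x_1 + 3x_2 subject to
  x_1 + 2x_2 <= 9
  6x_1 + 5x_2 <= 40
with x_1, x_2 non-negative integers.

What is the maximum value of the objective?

The continuous relaxation peaks at (6.67, 0) with value 60.00; rounding to a feasible lattice point costs some objective.
(x_1,x_2)=(6,0) is feasible, giving 54.
(x_1,x_2)=(5,1) is feasible, giving 48.
Maximum is 54 at (x_1,x_2)=(6,0).

54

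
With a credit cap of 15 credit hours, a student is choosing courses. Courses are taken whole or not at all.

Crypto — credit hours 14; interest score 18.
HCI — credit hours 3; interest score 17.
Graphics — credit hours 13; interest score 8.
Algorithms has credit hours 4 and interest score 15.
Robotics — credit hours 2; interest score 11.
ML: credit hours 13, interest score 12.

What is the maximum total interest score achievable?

43

Allowing fractional choices, the relaxed optimum would be about 50.7, but courses are indivisible.
HCI + Algorithms: credit hours 3 + 4 = 7 ≤ 15, interest score 17 + 15 = 32.
HCI + Algorithms + Robotics: credit hours 3 + 4 + 2 = 9 ≤ 15, interest score 17 + 15 + 11 = 43.
Best is HCI, Algorithms, and Robotics with total interest score 43.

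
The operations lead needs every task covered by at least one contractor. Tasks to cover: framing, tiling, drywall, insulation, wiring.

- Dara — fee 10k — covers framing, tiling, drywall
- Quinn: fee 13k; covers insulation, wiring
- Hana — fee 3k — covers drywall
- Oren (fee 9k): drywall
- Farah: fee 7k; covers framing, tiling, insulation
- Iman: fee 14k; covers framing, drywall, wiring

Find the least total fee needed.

21

The greedy cost-per-new-task heuristic would pick Farah, Hana, and Quinn for 23, but a cheaper cover exists.
Choose Farah and Iman: together they cover framing, tiling, drywall, insulation, wiring — every task.
Total fee: 7 + 14 = 21.
No cover costs less than 21.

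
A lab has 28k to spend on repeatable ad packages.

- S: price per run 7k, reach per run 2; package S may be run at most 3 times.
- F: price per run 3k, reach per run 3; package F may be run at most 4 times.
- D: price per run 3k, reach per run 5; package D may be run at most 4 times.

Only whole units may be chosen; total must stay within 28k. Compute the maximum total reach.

32

This is a bounded integer knapsack.
D has the best ratio (5/3); taking only D gives at most 4×5 = 20 (stopped by the supply cap of 4).
Mixing does better — 4×F and 4×D: price 24 ≤ 28, reach 4·3 + 4·5 = 32.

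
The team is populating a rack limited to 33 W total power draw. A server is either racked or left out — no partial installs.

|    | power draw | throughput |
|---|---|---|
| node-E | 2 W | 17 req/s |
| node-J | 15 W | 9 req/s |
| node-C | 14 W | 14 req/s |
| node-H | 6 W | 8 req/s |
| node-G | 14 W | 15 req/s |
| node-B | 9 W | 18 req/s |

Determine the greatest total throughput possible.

58

node-E + node-H + node-G + node-B: power draw 2 + 6 + 14 + 9 = 31 ≤ 33, throughput 17 + 8 + 15 + 18 = 58.
node-E + node-J + node-H + node-B: power draw 2 + 15 + 6 + 9 = 32 ≤ 33, throughput 17 + 9 + 8 + 18 = 52.
node-E + node-C + node-H + node-B: power draw 2 + 14 + 6 + 9 = 31 ≤ 33, throughput 17 + 14 + 8 + 18 = 57.
Best is node-E, node-H, node-G, and node-B with total throughput 58.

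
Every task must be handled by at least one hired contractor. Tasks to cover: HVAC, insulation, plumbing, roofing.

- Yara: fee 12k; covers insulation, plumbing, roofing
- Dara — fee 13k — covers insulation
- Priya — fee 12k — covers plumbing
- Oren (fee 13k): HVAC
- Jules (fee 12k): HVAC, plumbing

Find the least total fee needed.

Choose Yara and Jules: together they cover HVAC, insulation, plumbing, roofing — every task.
Total fee: 12 + 12 = 24.
No cover costs less than 24.

24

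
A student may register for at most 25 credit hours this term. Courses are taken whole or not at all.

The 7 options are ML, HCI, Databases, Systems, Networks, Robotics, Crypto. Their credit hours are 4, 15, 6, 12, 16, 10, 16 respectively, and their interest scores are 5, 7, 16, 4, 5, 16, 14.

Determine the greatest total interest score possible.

37

Allowing fractional choices, the relaxed optimum would be about 41.4, but courses are indivisible.
ML + Databases + Robotics: credit hours 4 + 6 + 10 = 20 ≤ 25, interest score 5 + 16 + 16 = 37.
Databases + Robotics: credit hours 6 + 10 = 16 ≤ 25, interest score 16 + 16 = 32.
Best is ML, Databases, and Robotics with total interest score 37.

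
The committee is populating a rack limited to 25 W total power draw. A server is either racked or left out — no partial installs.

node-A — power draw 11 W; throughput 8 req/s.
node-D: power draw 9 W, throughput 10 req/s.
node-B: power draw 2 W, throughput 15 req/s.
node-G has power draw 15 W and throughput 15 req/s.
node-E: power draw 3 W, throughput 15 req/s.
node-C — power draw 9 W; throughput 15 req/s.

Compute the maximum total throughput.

This is a 0-1 knapsack instance.
node-D + node-B + node-E + node-C: power draw 9 + 2 + 3 + 9 = 23 ≤ 25, throughput 10 + 15 + 15 + 15 = 55.
node-A + node-B + node-E + node-C: power draw 11 + 2 + 3 + 9 = 25 ≤ 25, throughput 8 + 15 + 15 + 15 = 53.
node-A + node-D + node-B + node-E: power draw 11 + 9 + 2 + 3 = 25 ≤ 25, throughput 8 + 10 + 15 + 15 = 48.
Best is node-D, node-B, node-E, and node-C with total throughput 55.

55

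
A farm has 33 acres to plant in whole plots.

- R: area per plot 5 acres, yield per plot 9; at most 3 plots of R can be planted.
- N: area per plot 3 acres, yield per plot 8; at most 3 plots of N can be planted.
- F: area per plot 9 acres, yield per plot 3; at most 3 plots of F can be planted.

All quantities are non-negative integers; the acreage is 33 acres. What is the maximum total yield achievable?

N has the best ratio (8/3); taking only N gives at most 3×8 = 24 (stopped by the supply cap of 3).
Mixing does better — 3×R, 3×N, and 1×F: area 33 ≤ 33, yield 3·9 + 3·8 + 1·3 = 54.

54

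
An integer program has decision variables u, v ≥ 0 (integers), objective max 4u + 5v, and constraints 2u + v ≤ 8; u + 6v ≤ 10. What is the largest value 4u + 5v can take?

Relaxing integrality, the LP optimum is 19.27 at (u,v) = (3.45, 1.09), which is not an integer point.
(u,v)=(3,1): 2·3+1·1=7≤8, 1·3+6·1=9≤10, objective 17.
(u,v)=(4,0): 2·4+1·0=8≤8, 1·4+6·0=4≤10, objective 16.
(u,v)=(2,1): 2·2+1·1=5≤8, 1·2+6·1=8≤10, objective 13.
The best lattice point is (3,1), giving 17.

17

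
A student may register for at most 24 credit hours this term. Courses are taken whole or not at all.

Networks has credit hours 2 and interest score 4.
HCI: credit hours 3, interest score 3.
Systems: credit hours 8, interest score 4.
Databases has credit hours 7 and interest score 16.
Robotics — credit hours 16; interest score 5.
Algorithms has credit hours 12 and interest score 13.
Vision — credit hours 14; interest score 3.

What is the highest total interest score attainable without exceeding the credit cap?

Take Networks, HCI, Databases, and Algorithms: credit hours 2 + 3 + 7 + 12 = 24 ≤ 24, interest score 4 + 3 + 16 + 13 = 36.
No other feasible combination does better.

36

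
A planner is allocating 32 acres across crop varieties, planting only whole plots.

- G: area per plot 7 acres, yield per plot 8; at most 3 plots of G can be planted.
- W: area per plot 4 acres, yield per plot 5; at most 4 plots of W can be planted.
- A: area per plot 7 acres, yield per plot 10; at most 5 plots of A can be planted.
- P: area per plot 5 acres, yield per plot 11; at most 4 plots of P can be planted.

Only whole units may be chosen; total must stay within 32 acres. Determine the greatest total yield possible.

59

3×W and 4×P: area 32 ≤ 32, yield 3·5 + 4·11 = 59.
1×W, 1×A, and 4×P: area 31 ≤ 32, yield 1·5 + 1·10 + 4·11 = 59.
Best is 59.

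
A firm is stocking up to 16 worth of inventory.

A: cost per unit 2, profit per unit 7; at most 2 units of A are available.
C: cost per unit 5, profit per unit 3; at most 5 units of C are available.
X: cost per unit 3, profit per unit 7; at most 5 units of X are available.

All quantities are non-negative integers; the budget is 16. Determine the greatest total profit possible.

This is a bounded integer knapsack.
2×A and 4×X: cost 16 ≤ 16, profit 2·7 + 4·7 = 42.
5×X: cost 15 ≤ 16, profit 5·7 = 35.
Best is 42.

42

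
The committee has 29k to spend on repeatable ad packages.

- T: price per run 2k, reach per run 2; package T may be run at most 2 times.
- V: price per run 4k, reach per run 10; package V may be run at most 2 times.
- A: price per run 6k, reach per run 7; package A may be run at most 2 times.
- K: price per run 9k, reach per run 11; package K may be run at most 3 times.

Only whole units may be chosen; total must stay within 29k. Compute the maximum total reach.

45

This is a bounded integer knapsack.
Take 2×V, 2×A, and 1×K: price 29 ≤ 29, reach 2·10 + 2·7 + 1·11 = 45.
V has the best ratio (10/4) and is taken to its limit of 2; remaining capacity is filled optimally with the others.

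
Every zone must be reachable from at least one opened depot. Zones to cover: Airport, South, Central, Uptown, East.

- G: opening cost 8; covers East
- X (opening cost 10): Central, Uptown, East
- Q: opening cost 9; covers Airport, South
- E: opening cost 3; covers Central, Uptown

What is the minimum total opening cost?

19

The greedy cost-per-new-zone heuristic would pick E, Q, and G for 20, but a cheaper cover exists.
Choose X and Q: together they cover Airport, South, Central, Uptown, East — every zone.
Total opening cost: 10 + 9 = 19.
No cover costs less than 19.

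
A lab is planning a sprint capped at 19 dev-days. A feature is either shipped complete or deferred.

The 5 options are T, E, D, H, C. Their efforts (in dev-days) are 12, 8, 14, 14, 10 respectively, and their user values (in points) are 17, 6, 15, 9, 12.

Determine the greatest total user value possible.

18

This is a 0-1 knapsack instance.
Take E and C: effort 8 + 10 = 18 ≤ 19, user value 6 + 12 = 18.
No other feasible combination does better.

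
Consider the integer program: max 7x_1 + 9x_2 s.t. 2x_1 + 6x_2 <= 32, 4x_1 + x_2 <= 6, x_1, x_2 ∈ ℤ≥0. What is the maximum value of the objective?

(x_1,x_2)=(0,5) is feasible, giving 45.
(x_1,x_2)=(0,4) is feasible, giving 36.
The best lattice point is (0,5), giving 45.

45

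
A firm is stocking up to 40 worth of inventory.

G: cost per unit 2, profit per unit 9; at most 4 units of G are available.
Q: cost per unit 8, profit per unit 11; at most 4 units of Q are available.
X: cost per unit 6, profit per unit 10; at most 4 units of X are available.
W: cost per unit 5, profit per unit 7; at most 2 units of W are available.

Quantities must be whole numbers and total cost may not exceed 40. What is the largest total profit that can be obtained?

87

This is a bounded integer knapsack.
Take 4×G, 1×Q, and 4×X: cost 40 ≤ 40, profit 4·9 + 1·11 + 4·10 = 87.
G has the best ratio (9/2) and is taken to its limit of 4; remaining capacity is filled optimally with the others.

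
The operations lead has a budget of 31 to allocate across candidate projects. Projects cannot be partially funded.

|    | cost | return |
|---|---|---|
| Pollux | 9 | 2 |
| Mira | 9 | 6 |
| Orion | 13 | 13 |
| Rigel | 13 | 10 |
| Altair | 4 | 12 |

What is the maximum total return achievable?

35

Treat it as a binary knapsack problem.
Allowing fractional choices, the relaxed optimum would be about 35.7, but projects are indivisible.
Mira + Orion + Altair: cost 9 + 13 + 4 = 26 ≤ 31, return 6 + 13 + 12 = 31.
Mira + Rigel + Altair: cost 9 + 13 + 4 = 26 ≤ 31, return 6 + 10 + 12 = 28.
Orion + Rigel + Altair: cost 13 + 13 + 4 = 30 ≤ 31, return 13 + 10 + 12 = 35.
Best is Orion, Rigel, and Altair with total return 35.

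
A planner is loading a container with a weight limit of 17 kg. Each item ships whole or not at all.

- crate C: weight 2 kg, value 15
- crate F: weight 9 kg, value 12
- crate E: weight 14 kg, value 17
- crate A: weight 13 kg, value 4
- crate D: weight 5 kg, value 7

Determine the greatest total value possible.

Allowing fractional choices, the relaxed optimum would be about 35.2, but items are indivisible.
crate C + crate F + crate D: weight 2 + 9 + 5 = 16 ≤ 17, value 15 + 12 + 7 = 34.
crate C + crate E: weight 2 + 14 = 16 ≤ 17, value 15 + 17 = 32.
Best is crate C, crate F, and crate D with total value 34.

34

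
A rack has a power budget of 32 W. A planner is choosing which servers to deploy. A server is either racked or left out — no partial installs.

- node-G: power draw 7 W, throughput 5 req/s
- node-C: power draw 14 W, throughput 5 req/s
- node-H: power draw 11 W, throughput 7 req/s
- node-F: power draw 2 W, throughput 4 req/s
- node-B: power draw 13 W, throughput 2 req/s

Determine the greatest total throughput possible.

Allowing fractional choices, the relaxed optimum would be about 20.3, but servers are indivisible.
node-G + node-H + node-F: power draw 7 + 11 + 2 = 20 ≤ 32, throughput 5 + 7 + 4 = 16.
node-G + node-C + node-H: power draw 7 + 14 + 11 = 32 ≤ 32, throughput 5 + 5 + 7 = 17.
node-C + node-H + node-F: power draw 14 + 11 + 2 = 27 ≤ 32, throughput 5 + 7 + 4 = 16.
Best is node-G, node-C, and node-H with total throughput 17.

17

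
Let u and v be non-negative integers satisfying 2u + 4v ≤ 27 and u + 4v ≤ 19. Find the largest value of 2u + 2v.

The continuous relaxation peaks at (13.5, 0) with value 27.00; rounding to a feasible lattice point costs some objective.
(u,v)=(13,0): 2·13+4·0=26≤27, 1·13+4·0=13≤19, objective 26.
(u,v)=(12,0): 2·12+4·0=24≤27, 1·12+4·0=12≤19, objective 24.
No feasible integer point exceeds 26.

26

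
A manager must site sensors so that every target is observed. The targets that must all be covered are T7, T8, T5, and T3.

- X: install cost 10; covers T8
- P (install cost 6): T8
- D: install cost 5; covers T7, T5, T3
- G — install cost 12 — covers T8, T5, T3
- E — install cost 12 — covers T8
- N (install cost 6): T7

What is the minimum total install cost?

Choose P and D: together they cover T7, T8, T5, T3 — every target.
Total install cost: 6 + 5 = 11.
No cover costs less than 11.

11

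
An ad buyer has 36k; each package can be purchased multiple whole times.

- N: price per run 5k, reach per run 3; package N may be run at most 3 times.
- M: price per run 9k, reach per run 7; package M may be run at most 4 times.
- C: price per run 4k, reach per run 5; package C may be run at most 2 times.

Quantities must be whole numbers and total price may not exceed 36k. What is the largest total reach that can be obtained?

31

Take 3×M and 2×C: price 35 ≤ 36, reach 3·7 + 2·5 = 31.
C has the best ratio (5/4) and is taken to its limit of 2; remaining capacity is filled optimally with the others.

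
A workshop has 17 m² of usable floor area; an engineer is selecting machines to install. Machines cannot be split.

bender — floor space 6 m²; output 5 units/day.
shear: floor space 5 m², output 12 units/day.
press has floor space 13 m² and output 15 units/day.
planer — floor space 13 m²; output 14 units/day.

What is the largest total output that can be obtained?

17

bender + shear: floor space 6 + 5 = 11 ≤ 17, output 5 + 12 = 17.
press: floor space 13 ≤ 17, output 15.
planer: floor space 13 ≤ 17, output 14.
Best is bender and shear with total output 17.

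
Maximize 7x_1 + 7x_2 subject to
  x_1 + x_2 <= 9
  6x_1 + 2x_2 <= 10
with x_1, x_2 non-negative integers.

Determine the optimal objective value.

(x_1,x_2)=(0,5): 1·0+1·5=5≤9, 6·0+2·5=10≤10, objective 35.
(x_1,x_2)=(0,4): 1·0+1·4=4≤9, 6·0+2·4=8≤10, objective 28.
No feasible integer point exceeds 35.

35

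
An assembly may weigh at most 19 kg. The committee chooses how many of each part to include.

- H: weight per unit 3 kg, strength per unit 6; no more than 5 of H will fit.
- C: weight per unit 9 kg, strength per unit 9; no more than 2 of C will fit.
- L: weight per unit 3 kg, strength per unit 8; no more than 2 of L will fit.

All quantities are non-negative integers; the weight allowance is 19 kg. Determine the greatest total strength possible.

40

Take 4×H and 2×L: weight 18 ≤ 19, strength 4·6 + 2·8 = 40.
L has the best ratio (8/3) and is taken to its limit of 2; remaining capacity is filled optimally with the others.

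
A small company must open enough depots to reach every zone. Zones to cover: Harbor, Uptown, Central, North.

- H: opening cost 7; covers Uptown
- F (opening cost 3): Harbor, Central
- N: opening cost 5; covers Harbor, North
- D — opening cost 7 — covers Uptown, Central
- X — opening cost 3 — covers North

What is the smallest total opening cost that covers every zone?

The greedy cost-per-new-zone heuristic would pick F, X, and H for 13, but a cheaper cover exists.
Choose N and D: together they cover Harbor, Uptown, Central, North — every zone.
Total opening cost: 5 + 7 = 12.
No cover costs less than 12.

12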